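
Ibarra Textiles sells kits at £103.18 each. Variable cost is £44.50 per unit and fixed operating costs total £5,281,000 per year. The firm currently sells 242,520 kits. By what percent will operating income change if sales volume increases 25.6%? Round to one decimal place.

+40.7%

Contribution at this volume is 242,520 × £58.68 = £14,231,073.60.
Subtracting fixed costs: EBIT = £14,231,073.60 − £5,281,000 = £8,950,073.60.
DOL = contribution ÷ EBIT = £14,231,073.60 ÷ £8,950,073.60 = 1.5901.
So EBIT moves 1.5901 × (+25.6%) = +40.7%.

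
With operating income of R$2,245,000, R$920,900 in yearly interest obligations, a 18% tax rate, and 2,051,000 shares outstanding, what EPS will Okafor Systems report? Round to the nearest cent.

Interest = R$920,900.00, so EBT = R$2,245,000 − R$920,900.00 = R$1,324,100.00.
After tax at 18%: net income = R$1,324,100.00 × 0.82 = R$1,085,762.00.
EPS = R$1,085,762.00 ÷ 2,051,000 = R$0.53.

R$0.53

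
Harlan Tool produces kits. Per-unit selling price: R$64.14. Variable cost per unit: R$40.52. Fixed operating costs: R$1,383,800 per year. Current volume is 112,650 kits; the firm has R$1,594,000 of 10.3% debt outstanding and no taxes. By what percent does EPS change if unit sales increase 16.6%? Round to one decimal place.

At 112,650 units, contribution = 112,650 × R$23.62 = R$2,660,793.00.
EBIT = R$2,660,793.00 − R$1,383,800 = R$1,276,993.00.
Interest = R$164,182.00, so EBIT − I = R$1,112,811.00.
DCL = total CM / (EBIT − I) = R$2,660,793.00 / R$1,112,811.00 = 2.3911.
EPS therefore changes by 2.3911 × (+16.6%) = +39.7%.

+39.7%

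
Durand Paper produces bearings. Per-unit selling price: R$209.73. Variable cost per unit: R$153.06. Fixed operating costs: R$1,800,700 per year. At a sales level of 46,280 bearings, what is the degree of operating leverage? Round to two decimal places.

Total contribution margin = 46,280 × R$56.67 = R$2,622,687.60.
Subtracting fixed costs: EBIT = R$2,622,687.60 − R$1,800,700 = R$821,987.60.
Degree of operating leverage = R$2,622,687.60 / R$821,987.60 = 3.1907.

3.19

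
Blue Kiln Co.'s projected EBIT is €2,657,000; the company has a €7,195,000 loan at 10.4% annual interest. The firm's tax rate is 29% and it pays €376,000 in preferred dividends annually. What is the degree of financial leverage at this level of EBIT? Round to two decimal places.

1.93

Annual interest charges come to €748,280.00.
Preferred dividends grossed up pre-tax: €376,000 / (1 − 0.29) = €529,577.46.
DFL = EBIT ÷ [EBIT − I − D_p/(1−t)] = €2,657,000 ÷ [€2,657,000 − €748,280.00 − €529,577.46] = €2,657,000 ÷ €1,379,142.54 = 1.9266.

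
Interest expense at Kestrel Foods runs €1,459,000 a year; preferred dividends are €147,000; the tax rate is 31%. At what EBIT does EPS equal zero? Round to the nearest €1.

Grossing the preferred dividend up to pre-tax terms: €147,000 / (1 − 0.31) = €213,043.48.
EPS = 0 when EBIT covers interest plus the pre-tax preferred burden: €1,459,000 + €213,043.48 = €1,672,043.48.

€1,672,043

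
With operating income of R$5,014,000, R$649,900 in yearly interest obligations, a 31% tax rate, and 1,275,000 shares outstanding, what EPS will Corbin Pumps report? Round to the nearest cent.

R$2.36

Pre-tax income = R$5,014,000 − R$649,900.00 = R$4,364,100.00.
After tax at 31%: net income = R$4,364,100.00 × 0.69 = R$3,011,229.00.
EPS = R$3,011,229.00 ÷ 1,275,000 = R$2.36.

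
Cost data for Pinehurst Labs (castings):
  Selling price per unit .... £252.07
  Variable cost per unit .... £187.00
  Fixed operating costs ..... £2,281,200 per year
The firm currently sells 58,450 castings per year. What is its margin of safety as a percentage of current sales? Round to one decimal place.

Contribution margin per unit = £252.07 − £187.00 = £65.07. Break-even units = £2,281,200 ÷ £65.07 = 35,057.63; break-even revenue = 35,057.63 × £252.07 = £8,836,976.86.
Current sales = 58,450 × £252.07 = £14,733,491.50.
Margin of safety = (£14,733,491.50 − £8,836,976.86) ÷ £14,733,491.50 = 40.0%.

40.0%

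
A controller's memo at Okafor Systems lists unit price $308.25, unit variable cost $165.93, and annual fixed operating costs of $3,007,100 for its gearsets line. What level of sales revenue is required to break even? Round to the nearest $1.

$6,513,059

Contribution margin per unit = $308.25 − $165.93 = $142.32, a CM ratio of $142.32 ÷ $308.25 = 0.4617.
Break-even sales = FC ÷ CM ratio = $3,007,100 × $308.25 / $142.32 = $6,513,059.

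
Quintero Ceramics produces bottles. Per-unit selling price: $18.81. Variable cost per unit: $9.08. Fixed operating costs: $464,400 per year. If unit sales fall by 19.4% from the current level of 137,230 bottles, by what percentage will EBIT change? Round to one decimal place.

-29.7%

Contribution at this volume is 137,230 × $9.73 = $1,335,247.90.
EBIT = $1,335,247.90 − $464,400 = $870,847.90.
DOL = contribution ÷ EBIT = $1,335,247.90 ÷ $870,847.90 = 1.5333.
Operating income changes by 1.5333 × -19.4% = -29.7%.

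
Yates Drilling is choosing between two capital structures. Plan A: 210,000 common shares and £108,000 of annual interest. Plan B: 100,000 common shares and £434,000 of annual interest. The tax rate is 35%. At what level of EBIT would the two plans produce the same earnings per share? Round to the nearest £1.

£730,364

Set EPS_A = EPS_B: (EBIT − £108,000)(1 − 0.35) ÷ 210,000 = (EBIT − £434,000)(1 − 0.35) ÷ 100,000.
Cancelling (1 − t) and cross-multiplying: 100,000·(EBIT − 108,000) = 210,000·(EBIT − 434,000).
Solving, EBIT = (434,000·210,000 − 108,000·100,000) / (210,000 − 100,000) = 80,340,000,000 / 110,000 = 730,363.64.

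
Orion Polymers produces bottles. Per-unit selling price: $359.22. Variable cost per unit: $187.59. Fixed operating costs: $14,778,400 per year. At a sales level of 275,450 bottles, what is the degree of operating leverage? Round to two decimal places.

1.45

Total contribution margin = 275,450 × $171.63 = $47,275,483.50.
Subtracting fixed costs: EBIT = $47,275,483.50 − $14,778,400 = $32,497,083.50.
DOL = contribution ÷ EBIT = $47,275,483.50 ÷ $32,497,083.50 = 1.4548.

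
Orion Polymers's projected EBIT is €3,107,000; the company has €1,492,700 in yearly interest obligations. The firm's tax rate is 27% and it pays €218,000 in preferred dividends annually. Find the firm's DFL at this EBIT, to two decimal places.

2.36

Annual interest charges come to €1,492,700.00.
Pre-tax preferred-dividend burden = €218,000 ÷ (1 − 0.27) = €298,630.14.
DFL = EBIT ÷ [EBIT − I − D_p/(1−t)] = €3,107,000 ÷ [€3,107,000 − €1,492,700.00 − €298,630.14] = €3,107,000 ÷ €1,315,669.86 = 2.3615.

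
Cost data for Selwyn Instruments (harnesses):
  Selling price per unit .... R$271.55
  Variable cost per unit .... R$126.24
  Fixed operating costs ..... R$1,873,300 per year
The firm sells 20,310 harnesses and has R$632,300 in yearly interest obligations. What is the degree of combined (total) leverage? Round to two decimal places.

Contribution at this volume is 20,310 × R$145.31 = R$2,951,246.10.
Subtracting fixed costs: EBIT = R$2,951,246.10 − R$1,873,300 = R$1,077,946.10. Interest = R$632,300.00.
DOL = R$2,951,246.10 ÷ R$1,077,946.10 = 2.7378; DFL = R$1,077,946.10 ÷ R$445,646.10 = 2.4188.
DCL = DOL × DFL = 2.7378 × 2.4188 = 6.6222.

6.62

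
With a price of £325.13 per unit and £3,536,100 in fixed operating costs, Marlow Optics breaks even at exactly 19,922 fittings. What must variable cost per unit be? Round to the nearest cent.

At break-even, FC = Q × (P − VC), so P − VC = £3,536,100 ÷ 19,922 = £177.4972.
Variable cost per unit = £325.13 − £177.4972 = £147.63.

£147.63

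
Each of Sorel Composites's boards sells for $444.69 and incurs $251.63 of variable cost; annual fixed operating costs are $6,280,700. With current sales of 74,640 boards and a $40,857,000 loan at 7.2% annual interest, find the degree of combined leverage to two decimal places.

At 74,640 units, contribution = 74,640 × $193.06 = $14,409,998.40.
Operating income = contribution − fixed costs = $14,409,998.40 − $6,280,700 = $8,129,298.40. Interest = $2,941,704.00.
DOL = $14,409,998.40 ÷ $8,129,298.40 = 1.7726; DFL = $8,129,298.40 ÷ $5,187,594.40 = 1.5671.
Combined leverage = 1.7726 × 1.5671 = 2.7778.

2.78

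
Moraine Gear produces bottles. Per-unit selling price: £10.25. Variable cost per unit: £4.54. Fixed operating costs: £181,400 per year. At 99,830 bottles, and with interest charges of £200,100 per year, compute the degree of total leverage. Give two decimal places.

Contribution at this volume is 99,830 × £5.71 = £570,029.30.
EBIT = £570,029.30 − £181,400 = £388,629.30. Interest = £200,100.00, so EBIT − I = £188,529.30.
Degree of total leverage = total CM / (EBIT − interest) = £570,029.30 / £188,529.30 = 3.0236.

3.02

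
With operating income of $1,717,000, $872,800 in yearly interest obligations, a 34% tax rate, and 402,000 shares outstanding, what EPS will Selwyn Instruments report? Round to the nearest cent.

$1.39

Pre-tax income = $1,717,000 − $872,800.00 = $844,200.00.
After tax at 34%: net income = $844,200.00 × 0.66 = $557,172.00.
Per share: $557,172.00 / 402,000 shares = $1.39.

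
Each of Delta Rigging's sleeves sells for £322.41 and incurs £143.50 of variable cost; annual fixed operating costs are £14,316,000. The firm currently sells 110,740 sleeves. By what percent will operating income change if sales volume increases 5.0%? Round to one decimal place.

Total contribution margin = 110,740 × £178.91 = £19,812,493.40.
Subtracting fixed costs: EBIT = £19,812,493.40 − £14,316,000 = £5,496,493.40.
Degree of operating leverage = £19,812,493.40 / £5,496,493.40 = 3.6046.
Operating income changes by 3.6046 × +5.0% = +18.0%.

+18.0%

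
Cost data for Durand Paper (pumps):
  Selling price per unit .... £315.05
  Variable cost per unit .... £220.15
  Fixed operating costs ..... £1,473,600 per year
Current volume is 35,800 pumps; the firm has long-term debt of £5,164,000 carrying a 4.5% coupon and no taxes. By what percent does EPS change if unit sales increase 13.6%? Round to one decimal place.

At 35,800 units, contribution = 35,800 × £94.90 = £3,397,420.00.
Operating income = contribution − fixed costs = £3,397,420.00 − £1,473,600 = £1,923,820.00.
After interest of £232,380.00, pre-tax earnings = £1,691,440.00.
Degree of combined leverage = contribution ÷ (EBIT − I) = £3,397,420.00 ÷ £1,691,440.00 = 2.0086.
EPS therefore changes by 2.0086 × (+13.6%) = +27.3%.

+27.3%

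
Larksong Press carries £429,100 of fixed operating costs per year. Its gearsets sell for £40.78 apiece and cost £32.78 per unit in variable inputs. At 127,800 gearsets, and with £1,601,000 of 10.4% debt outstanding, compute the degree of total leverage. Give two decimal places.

2.40

Total contribution margin = 127,800 × £8.00 = £1,022,400.00.
EBIT = £1,022,400.00 − £429,100 = £593,300.00. Interest = £166,504.00.
DOL = £1,022,400.00 ÷ £593,300.00 = 1.7232; DFL = £593,300.00 ÷ £426,796.00 = 1.3901.
DCL = DOL × DFL = 1.7232 × 1.3901 = 2.3954.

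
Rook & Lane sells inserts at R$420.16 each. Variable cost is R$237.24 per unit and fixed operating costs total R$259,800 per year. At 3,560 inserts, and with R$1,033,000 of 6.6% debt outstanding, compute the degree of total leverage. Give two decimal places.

2.01

Contribution at this volume is 3,560 × R$182.92 = R$651,195.20.
Operating income = contribution − fixed costs = R$651,195.20 − R$259,800 = R$391,395.20. Interest = R$68,178.00, so EBIT − I = R$323,217.20.
DCL = contribution ÷ (EBIT − I) = R$651,195.20 ÷ R$323,217.20 = 2.0147.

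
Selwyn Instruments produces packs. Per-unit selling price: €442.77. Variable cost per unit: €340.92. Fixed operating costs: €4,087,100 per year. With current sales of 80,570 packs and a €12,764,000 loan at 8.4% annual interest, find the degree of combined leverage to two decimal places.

At 80,570 units, contribution = 80,570 × €101.85 = €8,206,054.50.
Operating income = contribution − fixed costs = €8,206,054.50 − €4,087,100 = €4,118,954.50. Interest = €1,072,176.00.
DOL = €8,206,054.50 ÷ €4,118,954.50 = 1.9923; DFL = €4,118,954.50 ÷ €3,046,778.50 = 1.3519.
DCL = DOL × DFL = 1.9923 × 1.3519 = 2.6934.

2.69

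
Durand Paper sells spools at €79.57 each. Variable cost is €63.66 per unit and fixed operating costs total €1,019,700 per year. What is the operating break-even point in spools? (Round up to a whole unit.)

64,092 spools

Unit CM = price − variable cost = €79.57 − €63.66 = €15.91.
Units to break even: €1,019,700 ÷ €15.91 = 64,091.77, rounded up to 64,092.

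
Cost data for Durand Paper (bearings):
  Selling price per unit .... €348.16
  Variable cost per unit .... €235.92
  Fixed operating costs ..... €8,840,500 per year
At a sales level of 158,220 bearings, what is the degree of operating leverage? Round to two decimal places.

1.99

At 158,220 units, contribution = 158,220 × €112.24 = €17,758,612.80.
Operating income = contribution − fixed costs = €17,758,612.80 − €8,840,500 = €8,918,112.80.
Degree of operating leverage = €17,758,612.80 / €8,918,112.80 = 1.9913.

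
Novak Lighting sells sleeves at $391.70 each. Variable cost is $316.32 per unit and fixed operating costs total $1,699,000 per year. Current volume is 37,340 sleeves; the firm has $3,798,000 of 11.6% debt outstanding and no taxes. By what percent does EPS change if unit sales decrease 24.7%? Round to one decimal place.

Contribution at this volume is 37,340 × $75.38 = $2,814,689.20.
Subtracting fixed costs: EBIT = $2,814,689.20 − $1,699,000 = $1,115,689.20.
Interest = $440,568.00, so EBIT − I = $675,121.20.
Degree of combined leverage = contribution ÷ (EBIT − I) = $2,814,689.20 ÷ $675,121.20 = 4.1692.
%ΔEPS = DCL × %ΔSales = 4.1692 × -24.7% = -103.0%.

-103.0%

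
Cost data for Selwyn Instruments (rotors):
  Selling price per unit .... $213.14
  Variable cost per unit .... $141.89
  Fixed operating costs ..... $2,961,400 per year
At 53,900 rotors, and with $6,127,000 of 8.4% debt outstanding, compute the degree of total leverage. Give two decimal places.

Contribution at this volume is 53,900 × $71.25 = $3,840,375.00.
EBIT = $3,840,375.00 − $2,961,400 = $878,975.00. Interest = $514,668.00, so EBIT − I = $364,307.00.
Degree of total leverage = total CM / (EBIT − interest) = $3,840,375.00 / $364,307.00 = 10.5416.

10.54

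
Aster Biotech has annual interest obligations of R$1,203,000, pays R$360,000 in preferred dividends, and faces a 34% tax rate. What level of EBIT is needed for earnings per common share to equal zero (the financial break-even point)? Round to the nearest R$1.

Preferred dividends are paid after tax, so their pre-tax equivalent is R$360,000 ÷ (1 − 0.34) = R$545,454.55.
EPS = 0 when EBIT covers interest plus the pre-tax preferred burden: R$1,203,000 + R$545,454.55 = R$1,748,454.55.

R$1,748,455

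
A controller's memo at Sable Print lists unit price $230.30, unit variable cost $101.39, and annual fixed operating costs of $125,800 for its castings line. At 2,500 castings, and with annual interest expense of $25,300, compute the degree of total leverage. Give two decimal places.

1.88

Contribution at this volume is 2,500 × $128.91 = $322,275.00.
EBIT = $322,275.00 − $125,800 = $196,475.00. Interest = $25,300.00, so EBIT − I = $171,175.00.
Degree of total leverage = total CM / (EBIT − interest) = $322,275.00 / $171,175.00 = 1.8827.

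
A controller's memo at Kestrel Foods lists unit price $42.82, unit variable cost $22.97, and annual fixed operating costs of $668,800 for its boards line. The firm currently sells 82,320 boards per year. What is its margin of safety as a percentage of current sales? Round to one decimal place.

59.1%

Contribution margin per unit = $42.82 − $22.97 = $19.85. Break-even units = $668,800 ÷ $19.85 = 33,692.70; break-even revenue = 33,692.70 × $42.82 = $1,442,721.21.
Current sales = 82,320 × $42.82 = $3,524,942.40.
Margin of safety = ($3,524,942.40 − $1,442,721.21) ÷ $3,524,942.40 = 59.1%.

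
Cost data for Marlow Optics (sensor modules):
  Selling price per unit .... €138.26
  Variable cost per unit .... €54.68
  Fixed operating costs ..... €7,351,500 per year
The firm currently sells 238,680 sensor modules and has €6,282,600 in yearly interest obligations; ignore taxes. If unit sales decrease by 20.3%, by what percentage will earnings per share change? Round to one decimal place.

Total contribution margin = 238,680 × €83.58 = €19,948,874.40.
Operating income = contribution − fixed costs = €19,948,874.40 − €7,351,500 = €12,597,374.40.
Interest = €6,282,600.00, so EBIT − I = €6,314,774.40.
Degree of combined leverage = contribution ÷ (EBIT − I) = €19,948,874.40 ÷ €6,314,774.40 = 3.1591.
EPS therefore changes by 3.1591 × (-20.3%) = -64.1%.

-64.1%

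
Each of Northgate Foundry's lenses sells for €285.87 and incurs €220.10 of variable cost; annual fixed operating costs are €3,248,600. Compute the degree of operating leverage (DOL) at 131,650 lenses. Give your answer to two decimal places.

1.60

Contribution at this volume is 131,650 × €65.77 = €8,658,620.50.
Operating income = contribution − fixed costs = €8,658,620.50 − €3,248,600 = €5,410,020.50.
So DOL = total CM / EBIT = €8,658,620.50 / €5,410,020.50 = 1.6005.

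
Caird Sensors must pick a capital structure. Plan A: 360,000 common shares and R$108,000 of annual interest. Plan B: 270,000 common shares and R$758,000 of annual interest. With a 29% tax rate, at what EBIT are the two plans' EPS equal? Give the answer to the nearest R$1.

Set EPS_A = EPS_B: (EBIT − R$108,000)(1 − 0.29) ÷ 360,000 = (EBIT − R$758,000)(1 − 0.29) ÷ 270,000.
The (1 − t) factor cancels: (EBIT − 108,000) × 270,000 = (EBIT − 758,000) × 360,000.
Solving, EBIT = (758,000·360,000 − 108,000·270,000) / (360,000 − 270,000) = 243,720,000,000 / 90,000 = 2,708,000.00.

R$2,708,000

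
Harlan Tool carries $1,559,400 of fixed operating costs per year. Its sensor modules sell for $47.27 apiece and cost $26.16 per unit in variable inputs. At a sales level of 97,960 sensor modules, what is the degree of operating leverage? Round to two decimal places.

4.07

Total contribution margin = 97,960 × $21.11 = $2,067,935.60.
Subtracting fixed costs: EBIT = $2,067,935.60 − $1,559,400 = $508,535.60.
So DOL = total CM / EBIT = $2,067,935.60 / $508,535.60 = 4.0665.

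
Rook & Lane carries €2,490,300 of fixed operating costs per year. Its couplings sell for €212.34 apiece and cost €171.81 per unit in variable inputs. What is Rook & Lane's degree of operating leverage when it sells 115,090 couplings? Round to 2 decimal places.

2.15

Contribution at this volume is 115,090 × €40.53 = €4,664,597.70.
Subtracting fixed costs: EBIT = €4,664,597.70 − €2,490,300 = €2,174,297.70.
DOL = contribution ÷ EBIT = €4,664,597.70 ÷ €2,174,297.70 = 2.1453.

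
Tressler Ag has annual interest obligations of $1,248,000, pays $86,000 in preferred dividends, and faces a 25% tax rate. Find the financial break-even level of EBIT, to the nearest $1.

$1,362,667

Grossing the preferred dividend up to pre-tax terms: $86,000 / (1 − 0.25) = $114,666.67.
EPS = 0 when EBIT covers interest plus the pre-tax preferred burden: $1,248,000 + $114,666.67 = $1,362,666.67.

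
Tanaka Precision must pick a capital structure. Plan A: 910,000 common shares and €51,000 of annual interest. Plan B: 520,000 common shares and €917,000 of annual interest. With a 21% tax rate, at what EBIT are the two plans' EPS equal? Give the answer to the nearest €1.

€2,071,667

Set EPS_A = EPS_B: (EBIT − €51,000)(1 − 0.21) ÷ 910,000 = (EBIT − €917,000)(1 − 0.21) ÷ 520,000.
Cancelling (1 − t) and cross-multiplying: 520,000·(EBIT − 51,000) = 910,000·(EBIT − 917,000).
Solving, EBIT = (917,000·910,000 − 51,000·520,000) / (910,000 − 520,000) = 807,950,000,000 / 390,000 = 2,071,666.67.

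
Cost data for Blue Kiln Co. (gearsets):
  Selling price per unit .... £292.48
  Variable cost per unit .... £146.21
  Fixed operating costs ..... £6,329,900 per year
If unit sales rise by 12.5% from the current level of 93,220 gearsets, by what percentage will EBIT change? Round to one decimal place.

Contribution at this volume is 93,220 × £146.27 = £13,635,289.40.
EBIT = £13,635,289.40 − £6,329,900 = £7,305,389.40.
So DOL = total CM / EBIT = £13,635,289.40 / £7,305,389.40 = 1.8665.
%ΔEBIT = DOL × %ΔSales = 1.8665 × +12.5% = +23.3%.

+23.3%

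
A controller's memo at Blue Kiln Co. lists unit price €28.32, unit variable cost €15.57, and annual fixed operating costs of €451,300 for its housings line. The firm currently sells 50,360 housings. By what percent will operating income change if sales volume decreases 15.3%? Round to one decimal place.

Total contribution margin = 50,360 × €12.75 = €642,090.00.
Operating income = contribution − fixed costs = €642,090.00 − €451,300 = €190,790.00.
DOL = contribution ÷ EBIT = €642,090.00 ÷ €190,790.00 = 3.3654.
So EBIT moves 3.3654 × (-15.3%) = -51.5%.

-51.5%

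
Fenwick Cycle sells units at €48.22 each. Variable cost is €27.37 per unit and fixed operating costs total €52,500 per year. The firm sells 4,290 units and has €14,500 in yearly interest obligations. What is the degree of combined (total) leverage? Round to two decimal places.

Total contribution margin = 4,290 × €20.85 = €89,446.50.
Subtracting fixed costs: EBIT = €89,446.50 − €52,500 = €36,946.50. Interest = €14,500.00, so EBIT − I = €22,446.50.
Degree of total leverage = total CM / (EBIT − interest) = €89,446.50 / €22,446.50 = 3.9849.

3.98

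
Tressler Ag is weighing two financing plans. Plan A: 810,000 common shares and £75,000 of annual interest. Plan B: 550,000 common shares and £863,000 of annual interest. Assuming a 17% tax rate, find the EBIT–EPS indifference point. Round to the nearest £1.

Set EPS_A = EPS_B: (EBIT − £75,000)(1 − 0.17) ÷ 810,000 = (EBIT − £863,000)(1 − 0.17) ÷ 550,000.
Cancelling (1 − t) and cross-multiplying: 550,000·(EBIT − 75,000) = 810,000·(EBIT − 863,000).
EBIT × (810,000 − 550,000) = 863,000 × 810,000 − 75,000 × 550,000 = 657,780,000,000, so EBIT = 657,780,000,000 ÷ 260,000 = 2,529,923.08.

£2,529,923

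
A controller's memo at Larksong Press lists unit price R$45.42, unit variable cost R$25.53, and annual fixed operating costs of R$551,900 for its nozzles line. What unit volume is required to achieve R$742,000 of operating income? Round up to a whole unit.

65,053 nozzles

Each unit contributes R$45.42 − R$25.53 = R$19.89.
Required volume = (fixed costs + target profit) ÷ CM = (R$551,900 + R$742,000) ÷ R$19.89 = 65,052.79, so 65,053 nozzles.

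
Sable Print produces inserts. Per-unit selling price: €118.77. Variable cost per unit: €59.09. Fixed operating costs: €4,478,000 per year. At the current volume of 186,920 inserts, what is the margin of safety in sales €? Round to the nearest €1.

€13,288,758

Contribution margin per unit = €118.77 − €59.09 = €59.68. Break-even units = €4,478,000 ÷ €59.68 = 75,033.51; break-even revenue = 75,033.51 × €118.77 = €8,911,730.23.
Current sales = 186,920 × €118.77 = €22,200,488.40.
Margin of safety = €22,200,488.40 − €8,911,730.23 = €13,288,758.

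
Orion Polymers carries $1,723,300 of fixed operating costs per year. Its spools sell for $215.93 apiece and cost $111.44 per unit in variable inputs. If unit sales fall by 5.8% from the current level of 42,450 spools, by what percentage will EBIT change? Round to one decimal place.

At 42,450 units, contribution = 42,450 × $104.49 = $4,435,600.50.
Subtracting fixed costs: EBIT = $4,435,600.50 − $1,723,300 = $2,712,300.50.
DOL = contribution ÷ EBIT = $4,435,600.50 ÷ $2,712,300.50 = 1.6354.
So EBIT moves 1.6354 × (-5.8%) = -9.5%.

-9.5%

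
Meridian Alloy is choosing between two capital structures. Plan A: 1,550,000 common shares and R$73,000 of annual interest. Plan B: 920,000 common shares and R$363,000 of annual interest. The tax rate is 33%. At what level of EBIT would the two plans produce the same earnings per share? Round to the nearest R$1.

R$786,492

Set EPS_A = EPS_B: (EBIT − R$73,000)(1 − 0.33) ÷ 1,550,000 = (EBIT − R$363,000)(1 − 0.33) ÷ 920,000.
The (1 − t) factor cancels: (EBIT − 73,000) × 920,000 = (EBIT − 363,000) × 1,550,000.
EBIT × (1,550,000 − 920,000) = 363,000 × 1,550,000 − 73,000 × 920,000 = 495,490,000,000, so EBIT = 495,490,000,000 ÷ 630,000 = 786,492.06.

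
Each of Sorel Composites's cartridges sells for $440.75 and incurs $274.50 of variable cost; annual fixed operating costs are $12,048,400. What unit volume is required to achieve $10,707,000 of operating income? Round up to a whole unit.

136,875 cartridges

Each unit contributes $440.75 − $274.50 = $166.25.
Units = (FC + target) / CM = ($12,048,400 + $10,707,000) / $166.25 = 136,874.59, so 136,875 cartridges.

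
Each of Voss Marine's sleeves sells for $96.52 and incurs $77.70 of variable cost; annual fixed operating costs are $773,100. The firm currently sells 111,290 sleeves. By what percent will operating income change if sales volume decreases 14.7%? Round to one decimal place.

Total contribution margin = 111,290 × $18.82 = $2,094,477.80.
Operating income = contribution − fixed costs = $2,094,477.80 − $773,100 = $1,321,377.80.
DOL = contribution ÷ EBIT = $2,094,477.80 ÷ $1,321,377.80 = 1.5851.
Operating income changes by 1.5851 × -14.7% = -23.3%.

-23.3%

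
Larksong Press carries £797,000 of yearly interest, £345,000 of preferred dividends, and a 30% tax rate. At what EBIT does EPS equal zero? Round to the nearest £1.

£1,289,857

Grossing the preferred dividend up to pre-tax terms: £345,000 / (1 − 0.30) = £492,857.14.
Financial break-even EBIT = interest + D_p ÷ (1 − t) = £797,000 + £492,857.14 = £1,289,857.14.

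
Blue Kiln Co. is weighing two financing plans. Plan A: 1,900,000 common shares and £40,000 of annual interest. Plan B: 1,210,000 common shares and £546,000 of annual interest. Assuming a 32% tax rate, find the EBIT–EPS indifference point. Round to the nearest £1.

Set EPS_A = EPS_B: (EBIT − £40,000)(1 − 0.32) ÷ 1,900,000 = (EBIT − £546,000)(1 − 0.32) ÷ 1,210,000.
Cancelling (1 − t) and cross-multiplying: 1,210,000·(EBIT − 40,000) = 1,900,000·(EBIT − 546,000).
Solving, EBIT = (546,000·1,900,000 − 40,000·1,210,000) / (1,900,000 − 1,210,000) = 989,000,000,000 / 690,000 = 1,433,333.33.

£1,433,333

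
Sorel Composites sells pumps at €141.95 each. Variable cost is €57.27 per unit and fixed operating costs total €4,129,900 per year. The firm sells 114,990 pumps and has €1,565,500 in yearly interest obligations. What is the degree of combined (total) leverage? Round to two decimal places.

Total contribution margin = 114,990 × €84.68 = €9,737,353.20.
Subtracting fixed costs: EBIT = €9,737,353.20 − €4,129,900 = €5,607,453.20. Interest = €1,565,500.00, so EBIT − I = €4,041,953.20.
DCL = contribution ÷ (EBIT − I) = €9,737,353.20 ÷ €4,041,953.20 = 2.4091.

2.41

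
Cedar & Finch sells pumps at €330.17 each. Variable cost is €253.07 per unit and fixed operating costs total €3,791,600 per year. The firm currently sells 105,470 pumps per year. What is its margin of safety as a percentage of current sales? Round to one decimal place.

Each unit contributes €330.17 − €253.07 = €77.10. Break-even units = €3,791,600 ÷ €77.10 = 49,177.69; break-even revenue = 49,177.69 × €330.17 = €16,236,998.34.
Current sales = 105,470 × €330.17 = €34,823,029.90.
Margin of safety = (€34,823,029.90 − €16,236,998.34) ÷ €34,823,029.90 = 53.4%.

53.4%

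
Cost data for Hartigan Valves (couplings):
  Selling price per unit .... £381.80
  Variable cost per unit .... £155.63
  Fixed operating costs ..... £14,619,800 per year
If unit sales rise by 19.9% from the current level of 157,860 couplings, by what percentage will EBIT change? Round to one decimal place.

Total contribution margin = 157,860 × £226.17 = £35,703,196.20.
EBIT = £35,703,196.20 − £14,619,800 = £21,083,396.20.
So DOL = total CM / EBIT = £35,703,196.20 / £21,083,396.20 = 1.6934.
Operating income changes by 1.6934 × +19.9% = +33.7%.

+33.7%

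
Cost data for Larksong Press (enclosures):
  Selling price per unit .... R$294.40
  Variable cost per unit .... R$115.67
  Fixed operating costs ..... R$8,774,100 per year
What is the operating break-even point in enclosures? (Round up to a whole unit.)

Unit CM = price − variable cost = R$294.40 − R$115.67 = R$178.73.
Break-even Q = R$8,774,100 / R$178.73 = 49,091.37 → 49,092 enclosures.

49,092 enclosures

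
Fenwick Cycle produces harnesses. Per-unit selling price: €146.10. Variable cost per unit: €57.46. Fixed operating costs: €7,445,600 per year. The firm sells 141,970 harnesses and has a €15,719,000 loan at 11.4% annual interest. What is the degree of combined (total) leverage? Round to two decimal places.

Total contribution margin = 141,970 × €88.64 = €12,584,220.80.
EBIT = €12,584,220.80 − €7,445,600 = €5,138,620.80. Interest = €1,791,966.00, so EBIT − I = €3,346,654.80.
Degree of total leverage = total CM / (EBIT − interest) = €12,584,220.80 / €3,346,654.80 = 3.7602.

3.76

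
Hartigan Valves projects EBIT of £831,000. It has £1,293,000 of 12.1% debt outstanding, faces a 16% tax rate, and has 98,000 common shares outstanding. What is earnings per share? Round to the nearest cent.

Interest = £156,453.00, so EBT = £831,000 − £156,453.00 = £674,547.00.
Net income = £674,547.00 × (1 − 0.16) = £566,619.48.
EPS = £566,619.48 ÷ 98,000 = £5.78.

£5.78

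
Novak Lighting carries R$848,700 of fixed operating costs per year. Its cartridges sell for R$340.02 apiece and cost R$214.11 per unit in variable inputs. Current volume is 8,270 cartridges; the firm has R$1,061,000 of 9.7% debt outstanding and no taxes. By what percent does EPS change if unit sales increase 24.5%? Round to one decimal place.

Total contribution margin = 8,270 × R$125.91 = R$1,041,275.70.
EBIT = R$1,041,275.70 − R$848,700 = R$192,575.70.
After interest of R$102,917.00, pre-tax earnings = R$89,658.70.
DCL = total CM / (EBIT − I) = R$1,041,275.70 / R$89,658.70 = 11.6138.
%ΔEPS = DCL × %ΔSales = 11.6138 × +24.5% = +284.5%.

+284.5%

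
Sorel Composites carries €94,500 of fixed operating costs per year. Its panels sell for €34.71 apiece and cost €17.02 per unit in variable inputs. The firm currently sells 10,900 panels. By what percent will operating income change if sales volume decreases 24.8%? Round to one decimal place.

Total contribution margin = 10,900 × €17.69 = €192,821.00.
EBIT = €192,821.00 − €94,500 = €98,321.00.
So DOL = total CM / EBIT = €192,821.00 / €98,321.00 = 1.9611.
Operating income changes by 1.9611 × -24.8% = -48.6%.

-48.6%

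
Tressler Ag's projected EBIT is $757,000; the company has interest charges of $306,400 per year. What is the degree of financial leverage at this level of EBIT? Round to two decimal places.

Interest = $306,400.00.
DFL = EBIT ÷ (EBIT − I) = $757,000 ÷ ($757,000 − $306,400.00) = $757,000 ÷ $450,600.00 = 1.6800.

1.68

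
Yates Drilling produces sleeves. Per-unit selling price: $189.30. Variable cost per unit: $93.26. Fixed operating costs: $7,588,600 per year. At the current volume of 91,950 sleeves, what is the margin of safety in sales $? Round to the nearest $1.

Contribution margin per unit = $189.30 − $93.26 = $96.04. Break-even units = $7,588,600 ÷ $96.04 = 79,014.99; break-even revenue = 79,014.99 × $189.30 = $14,957,538.32.
Current sales = 91,950 × $189.30 = $17,406,135.00.
Margin of safety = $17,406,135.00 − $14,957,538.32 = $2,448,597.

$2,448,597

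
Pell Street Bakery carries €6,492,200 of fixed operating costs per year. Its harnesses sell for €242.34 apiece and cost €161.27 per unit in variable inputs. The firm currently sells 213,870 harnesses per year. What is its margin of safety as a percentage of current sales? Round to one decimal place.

Unit CM = price − variable cost = €242.34 − €161.27 = €81.07. Break-even units = €6,492,200 ÷ €81.07 = 80,081.41; break-even revenue = 80,081.41 × €242.34 = €19,406,929.17.
Actual sales revenue = 213,870 × €242.34 = €51,829,255.80.
Margin of safety = (€51,829,255.80 − €19,406,929.17) ÷ €51,829,255.80 = 62.6%.

62.6%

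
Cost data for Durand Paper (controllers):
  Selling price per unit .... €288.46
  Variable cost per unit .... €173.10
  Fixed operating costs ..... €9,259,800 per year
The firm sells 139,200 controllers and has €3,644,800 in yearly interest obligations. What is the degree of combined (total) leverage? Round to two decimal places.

5.09

At 139,200 units, contribution = 139,200 × €115.36 = €16,058,112.00.
EBIT = €16,058,112.00 − €9,259,800 = €6,798,312.00. Interest = €3,644,800.00, so EBIT − I = €3,153,512.00.
DCL = contribution ÷ (EBIT − I) = €16,058,112.00 ÷ €3,153,512.00 = 5.0921.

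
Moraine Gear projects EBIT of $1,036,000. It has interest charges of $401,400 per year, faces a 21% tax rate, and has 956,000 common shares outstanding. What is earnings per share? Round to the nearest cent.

Pre-tax income = $1,036,000 − $401,400.00 = $634,600.00.
After tax at 21%: net income = $634,600.00 × 0.79 = $501,334.00.
EPS = $501,334.00 ÷ 956,000 = $0.52.

$0.52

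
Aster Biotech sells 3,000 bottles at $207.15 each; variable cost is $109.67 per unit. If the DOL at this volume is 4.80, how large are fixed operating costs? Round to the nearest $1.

$231,515

Total contribution margin = 3,000 × $97.48 = $292,440.00.
DOL = contribution / EBIT, so EBIT = $292,440.00 / 4.80 = $60,925.00.
Fixed costs = CM − EBIT = $292,440.00 − $60,925.00 = $231,515.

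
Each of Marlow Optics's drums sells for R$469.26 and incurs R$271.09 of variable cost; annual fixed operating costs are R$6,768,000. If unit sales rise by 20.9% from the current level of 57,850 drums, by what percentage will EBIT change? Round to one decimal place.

+51.0%

Total contribution margin = 57,850 × R$198.17 = R$11,464,134.50.
Subtracting fixed costs: EBIT = R$11,464,134.50 − R$6,768,000 = R$4,696,134.50.
So DOL = total CM / EBIT = R$11,464,134.50 / R$4,696,134.50 = 2.4412.
Operating income changes by 2.4412 × +20.9% = +51.0%.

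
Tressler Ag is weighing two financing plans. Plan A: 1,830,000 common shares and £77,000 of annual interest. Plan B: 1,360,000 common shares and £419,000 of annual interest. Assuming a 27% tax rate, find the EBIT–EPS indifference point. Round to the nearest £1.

At indifference, (EBIT − 77,000)(1 − t)/1,830,000 = (EBIT − 419,000)(1 − t)/1,360,000.
Cancelling (1 − t) and cross-multiplying: 1,360,000·(EBIT − 77,000) = 1,830,000·(EBIT − 419,000).
EBIT × (1,830,000 − 1,360,000) = 419,000 × 1,830,000 − 77,000 × 1,360,000 = 662,050,000,000, so EBIT = 662,050,000,000 ÷ 470,000 = 1,408,617.02.

£1,408,617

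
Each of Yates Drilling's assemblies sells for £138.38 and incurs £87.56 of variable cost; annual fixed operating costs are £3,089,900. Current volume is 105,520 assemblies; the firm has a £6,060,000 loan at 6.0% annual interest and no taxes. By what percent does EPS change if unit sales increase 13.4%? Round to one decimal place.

Total contribution margin = 105,520 × £50.82 = £5,362,526.40.
Subtracting fixed costs: EBIT = £5,362,526.40 − £3,089,900 = £2,272,626.40.
After interest of £363,600.00, pre-tax earnings = £1,909,026.40.
DCL = total CM / (EBIT − I) = £5,362,526.40 / £1,909,026.40 = 2.8090.
EPS therefore changes by 2.8090 × (+13.4%) = +37.6%.

+37.6%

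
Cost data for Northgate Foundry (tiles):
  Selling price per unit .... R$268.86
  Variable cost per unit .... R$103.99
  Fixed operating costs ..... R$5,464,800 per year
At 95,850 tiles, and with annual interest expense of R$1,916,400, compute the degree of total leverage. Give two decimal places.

1.88

Total contribution margin = 95,850 × R$164.87 = R$15,802,789.50.
Subtracting fixed costs: EBIT = R$15,802,789.50 − R$5,464,800 = R$10,337,989.50. Interest = R$1,916,400.00, so EBIT − I = R$8,421,589.50.
DCL = contribution ÷ (EBIT − I) = R$15,802,789.50 ÷ R$8,421,589.50 = 1.8765.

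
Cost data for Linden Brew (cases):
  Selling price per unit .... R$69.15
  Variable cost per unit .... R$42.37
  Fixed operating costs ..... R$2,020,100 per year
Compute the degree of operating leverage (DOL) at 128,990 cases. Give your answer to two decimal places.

Total contribution margin = 128,990 × R$26.78 = R$3,454,352.20.
Operating income = contribution − fixed costs = R$3,454,352.20 − R$2,020,100 = R$1,434,252.20.
DOL = contribution ÷ EBIT = R$3,454,352.20 ÷ R$1,434,252.20 = 2.4085.

2.41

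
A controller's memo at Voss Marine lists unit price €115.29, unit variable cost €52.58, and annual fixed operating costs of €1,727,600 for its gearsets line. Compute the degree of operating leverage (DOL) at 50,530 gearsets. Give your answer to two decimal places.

At 50,530 units, contribution = 50,530 × €62.71 = €3,168,736.30.
Subtracting fixed costs: EBIT = €3,168,736.30 − €1,727,600 = €1,441,136.30.
DOL = contribution ÷ EBIT = €3,168,736.30 ÷ €1,441,136.30 = 2.1988.

2.20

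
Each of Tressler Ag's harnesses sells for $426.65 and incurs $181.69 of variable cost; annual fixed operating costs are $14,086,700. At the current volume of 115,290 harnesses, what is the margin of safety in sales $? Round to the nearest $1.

$24,653,491

Contribution margin per unit = $426.65 − $181.69 = $244.96. Break-even units = $14,086,700 ÷ $244.96 = 57,506.12; break-even revenue = 57,506.12 × $426.65 = $24,534,987.57.
Actual sales revenue = 115,290 × $426.65 = $49,188,478.50.
Margin of safety = $49,188,478.50 − $24,534,987.57 = $24,653,491.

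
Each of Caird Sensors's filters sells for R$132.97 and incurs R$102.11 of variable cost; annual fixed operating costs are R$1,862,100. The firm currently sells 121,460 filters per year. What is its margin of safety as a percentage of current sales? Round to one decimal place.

Unit CM = price − variable cost = R$132.97 − R$102.11 = R$30.86. Break-even units = R$1,862,100 ÷ R$30.86 = 60,340.25; break-even revenue = 60,340.25 × R$132.97 = R$8,023,442.55.
Current sales = 121,460 × R$132.97 = R$16,150,536.20.
Margin of safety = (R$16,150,536.20 − R$8,023,442.55) ÷ R$16,150,536.20 = 50.3%.

50.3%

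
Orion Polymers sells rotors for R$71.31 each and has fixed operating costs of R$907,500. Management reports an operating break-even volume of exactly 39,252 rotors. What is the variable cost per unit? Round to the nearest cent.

R$48.19

Contribution per unit must be FC / Q = R$907,500 / 39,252 = R$23.1198.
Variable cost per unit = R$71.31 − R$23.1198 = R$48.19.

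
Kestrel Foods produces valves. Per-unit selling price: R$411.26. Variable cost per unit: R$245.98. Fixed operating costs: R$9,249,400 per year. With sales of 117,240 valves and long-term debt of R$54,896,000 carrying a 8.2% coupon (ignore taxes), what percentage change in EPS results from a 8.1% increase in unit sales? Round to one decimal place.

At 117,240 units, contribution = 117,240 × R$165.28 = R$19,377,427.20.
Subtracting fixed costs: EBIT = R$19,377,427.20 − R$9,249,400 = R$10,128,027.20.
After interest of R$4,501,472.00, pre-tax earnings = R$5,626,555.20.
Degree of combined leverage = contribution ÷ (EBIT − I) = R$19,377,427.20 ÷ R$5,626,555.20 = 3.4439.
EPS therefore changes by 3.4439 × (+8.1%) = +27.9%.

+27.9%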